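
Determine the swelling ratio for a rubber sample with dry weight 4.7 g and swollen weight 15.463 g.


Q = W_swollen / W_dry
Q = 15.463 / 4.7
Q = 3.29

Q = 3.29


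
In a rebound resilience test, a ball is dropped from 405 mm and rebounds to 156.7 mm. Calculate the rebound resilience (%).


Resilience = h_rebound / h_drop * 100
= 156.7 / 405 * 100
= 38.7%

38.7%


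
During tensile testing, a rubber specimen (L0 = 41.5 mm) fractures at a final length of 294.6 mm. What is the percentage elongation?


Elongation = (Lf - L0) / L0 * 100
= (294.6 - 41.5) / 41.5 * 100
= 253.1 / 41.5 * 100
= 609.9%

609.9%


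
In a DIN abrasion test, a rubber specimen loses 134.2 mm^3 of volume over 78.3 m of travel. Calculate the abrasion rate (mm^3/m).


Rate = volume_loss / distance
= 134.2 / 78.3
= 1.714 mm^3/m

1.714 mm^3/m


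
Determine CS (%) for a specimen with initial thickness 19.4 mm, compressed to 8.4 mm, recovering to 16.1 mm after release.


CS = (t0 - recovered) / (t0 - ts) * 100
= (19.4 - 16.1) / (19.4 - 8.4) * 100
= 3.3 / 11.0 * 100
= 30.0%

30.0%


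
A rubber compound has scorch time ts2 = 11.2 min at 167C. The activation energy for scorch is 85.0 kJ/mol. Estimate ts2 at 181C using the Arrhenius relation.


Convert temperatures: T1 = 167 + 273.15 = 440.15 K, T2 = 181 + 273.15 = 454.15 K
ts2_new = 11.2 * exp(85000 / 8.314 * (1/454.15 - 1/440.15))
1/T2 - 1/T1 = -7.0037e-05
ts2_new = 5.47 min

5.47 min


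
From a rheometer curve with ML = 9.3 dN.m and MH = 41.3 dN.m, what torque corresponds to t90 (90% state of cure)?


M90 = ML + 0.9 * (MH - ML)
M90 = 9.3 + 0.9 * (41.3 - 9.3)
M90 = 9.3 + 0.9 * 32.0
M90 = 38.1 dN.m

38.1 dN.m


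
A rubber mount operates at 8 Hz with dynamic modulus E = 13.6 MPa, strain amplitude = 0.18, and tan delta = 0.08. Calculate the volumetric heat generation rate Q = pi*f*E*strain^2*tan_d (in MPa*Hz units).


Q = pi * f * E * strain^2 * tan_d
= pi * 8 * 13.6 * 0.18^2 * 0.08
= pi * 8 * 13.6 * 0.0324 * 0.08
= 0.8860

Q = 0.8860


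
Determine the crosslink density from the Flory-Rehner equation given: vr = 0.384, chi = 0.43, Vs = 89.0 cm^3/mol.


ln(1 - vr) = ln(1 - 0.384) = -0.4845
Numerator = -((-0.4845) + 0.384 + 0.43 * 0.384^2) = 0.0371
Denominator = 89.0 * (0.384^(1/3) - 0.384/2) = 47.6015
nu = 0.0371 / 47.6015 = 7.7943e-04 mol/cm^3

7.7943e-04 mol/cm^3


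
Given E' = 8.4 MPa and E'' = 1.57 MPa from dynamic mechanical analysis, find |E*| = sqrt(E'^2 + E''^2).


|E*| = sqrt(E'^2 + E''^2)
= sqrt(8.4^2 + 1.57^2)
= sqrt(70.5600 + 2.4649)
= 8.545 MPa

8.545 MPa


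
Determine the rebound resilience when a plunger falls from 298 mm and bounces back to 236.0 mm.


Resilience = h_rebound / h_drop * 100
= 236.0 / 298 * 100
= 79.2%

79.2%


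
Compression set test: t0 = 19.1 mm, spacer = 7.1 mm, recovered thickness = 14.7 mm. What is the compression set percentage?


CS = (t0 - recovered) / (t0 - ts) * 100
= (19.1 - 14.7) / (19.1 - 7.1) * 100
= 4.4 / 12.0 * 100
= 36.7%

36.7%


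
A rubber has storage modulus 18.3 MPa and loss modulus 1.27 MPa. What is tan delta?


tan delta = E'' / E'
= 1.27 / 18.3
= 0.0694

tan delta = 0.0694


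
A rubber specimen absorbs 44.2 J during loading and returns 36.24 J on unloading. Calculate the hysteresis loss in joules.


Hysteresis loss = loading - unloading
= 44.2 - 36.24
= 7.96 J

7.96 J


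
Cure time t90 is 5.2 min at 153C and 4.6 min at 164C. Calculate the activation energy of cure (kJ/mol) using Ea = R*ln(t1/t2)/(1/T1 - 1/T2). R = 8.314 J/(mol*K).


T1 = 426.15 K, T2 = 437.15 K
1/T1 - 1/T2 = 5.9047e-05
ln(t1/t2) = ln(5.2/4.6) = 0.1226
Ea = 8.314 * 0.1226 / 5.9047e-05 = 17262.7113 J/mol
Ea = 17.26 kJ/mol

17.26 kJ/mol


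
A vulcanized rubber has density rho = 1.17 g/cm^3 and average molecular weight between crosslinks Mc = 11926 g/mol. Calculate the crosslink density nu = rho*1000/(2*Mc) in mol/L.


nu = rho * 1000 / (2 * Mc)
nu = 1.17 * 1000 / (2 * 11926)
nu = 1170.0 / 23852
nu = 0.0491 mol/L

0.0491 mol/L


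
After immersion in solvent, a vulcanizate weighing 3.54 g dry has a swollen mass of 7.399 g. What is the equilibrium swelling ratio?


Q = W_swollen / W_dry
Q = 7.399 / 3.54
Q = 2.09

Q = 2.09


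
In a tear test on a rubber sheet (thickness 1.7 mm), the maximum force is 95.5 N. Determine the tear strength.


Tear strength = force / thickness
= 95.5 / 1.7
= 56.18 N/mm

56.18 N/mm


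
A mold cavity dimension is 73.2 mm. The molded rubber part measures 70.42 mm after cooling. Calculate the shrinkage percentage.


Shrinkage = (mold - part) / mold * 100
= (73.2 - 70.42) / 73.2 * 100
= 2.78 / 73.2 * 100
= 3.8%

3.8%


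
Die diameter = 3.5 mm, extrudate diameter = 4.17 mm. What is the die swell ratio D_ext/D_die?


Die swell ratio = D_extrudate / D_die
= 4.17 / 3.5
= 1.191

Die swell = 1.191


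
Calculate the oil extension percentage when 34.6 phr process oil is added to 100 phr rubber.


Oil % = oil / (100 + oil) * 100
= 34.6 / (100 + 34.6) * 100
= 34.6 / 134.6 * 100
= 25.71%

25.71%


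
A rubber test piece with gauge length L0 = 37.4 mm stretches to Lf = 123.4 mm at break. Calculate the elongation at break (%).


Elongation = (Lf - L0) / L0 * 100
= (123.4 - 37.4) / 37.4 * 100
= 86.0 / 37.4 * 100
= 229.9%

229.9%


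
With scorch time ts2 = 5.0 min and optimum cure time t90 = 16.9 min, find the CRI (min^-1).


CRI = 100 / (t90 - ts2)
= 100 / (16.9 - 5.0)
= 100 / 11.9
= 8.4 min^-1

8.4 min^-1


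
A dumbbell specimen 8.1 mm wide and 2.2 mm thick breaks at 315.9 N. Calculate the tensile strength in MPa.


Area = width * thickness = 8.1 * 2.2 = 17.82 mm^2
TS = force / area = 315.9 / 17.82 = 17.73 MPa

17.73 MPa


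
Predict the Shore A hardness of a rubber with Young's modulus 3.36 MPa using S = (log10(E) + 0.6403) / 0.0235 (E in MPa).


log10(E) = 0.0235*S - 0.6403  =>  S = (log10(E) + 0.6403) / 0.0235
log10(3.36) = 0.526339
S = (0.526339 + 0.6403) / 0.0235 = 1.166639 / 0.0235
S = 49.6

Shore A = 49.6


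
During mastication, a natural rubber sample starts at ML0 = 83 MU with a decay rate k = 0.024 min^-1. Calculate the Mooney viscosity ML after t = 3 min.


ML = ML0 * exp(-k * t)
ML = 83 * exp(-0.024 * 3)
ML = 83 * 0.9305
ML = 77.23 MU

77.23 MU


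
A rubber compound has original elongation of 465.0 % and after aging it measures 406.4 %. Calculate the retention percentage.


Retention = aged / original * 100
= 406.4 / 465.0 * 100
= 87.4%

87.4%


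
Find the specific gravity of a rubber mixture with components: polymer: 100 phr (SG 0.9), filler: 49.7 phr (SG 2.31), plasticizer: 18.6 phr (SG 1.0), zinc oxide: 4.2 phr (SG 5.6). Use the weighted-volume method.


Sum of weights = 172.5
Volume contributions:
  polymer: 100/0.9 = 111.1111
  filler: 49.7/2.31 = 21.5152
  plasticizer: 18.6/1.0 = 18.6000
  zinc oxide: 4.2/5.6 = 0.7500
Sum of volumes = 151.9763
SG = 172.5 / 151.9763 = 1.135

SG = 1.135


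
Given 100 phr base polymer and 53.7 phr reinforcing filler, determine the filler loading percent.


Filler % = filler / (rubber + filler) * 100
= 53.7 / (100 + 53.7) * 100
= 53.7 / 153.7 * 100
= 34.94%

34.94%


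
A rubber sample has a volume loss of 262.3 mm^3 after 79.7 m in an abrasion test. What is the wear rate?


Rate = volume_loss / distance
= 262.3 / 79.7
= 3.291 mm^3/m

3.291 mm^3/m


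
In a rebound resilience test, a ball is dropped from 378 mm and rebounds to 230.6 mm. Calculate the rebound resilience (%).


Resilience = h_rebound / h_drop * 100
= 230.6 / 378 * 100
= 61.0%

61.0%


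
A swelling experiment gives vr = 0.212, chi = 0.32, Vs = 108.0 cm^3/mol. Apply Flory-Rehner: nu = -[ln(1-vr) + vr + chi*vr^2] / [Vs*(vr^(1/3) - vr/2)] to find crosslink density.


ln(1 - vr) = ln(1 - 0.212) = -0.2383
Numerator = -((-0.2383) + 0.212 + 0.32 * 0.212^2) = 0.0119
Denominator = 108.0 * (0.212^(1/3) - 0.212/2) = 52.9495
nu = 0.0119 / 52.9495 = 2.2427e-04 mol/cm^3

2.2427e-04 mol/cm^3


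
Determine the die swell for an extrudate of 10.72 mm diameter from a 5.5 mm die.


Die swell ratio = D_extrudate / D_die
= 10.72 / 5.5
= 1.949

Die swell = 1.949


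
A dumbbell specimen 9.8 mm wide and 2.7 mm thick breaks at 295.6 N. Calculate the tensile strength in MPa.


Area = width * thickness = 9.8 * 2.7 = 26.46 mm^2
TS = force / area = 295.6 / 26.46 = 11.17 MPa

11.17 MPa


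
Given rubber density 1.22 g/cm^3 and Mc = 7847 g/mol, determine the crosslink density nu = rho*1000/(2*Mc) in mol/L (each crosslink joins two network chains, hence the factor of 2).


nu = rho * 1000 / (2 * Mc)
nu = 1.22 * 1000 / (2 * 7847)
nu = 1220.0 / 15694
nu = 0.0777 mol/L

0.0777 mol/L


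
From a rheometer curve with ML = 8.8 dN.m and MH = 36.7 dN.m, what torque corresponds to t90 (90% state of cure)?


M90 = ML + 0.9 * (MH - ML)
M90 = 8.8 + 0.9 * (36.7 - 8.8)
M90 = 8.8 + 0.9 * 27.9
M90 = 33.91 dN.m

33.91 dN.m


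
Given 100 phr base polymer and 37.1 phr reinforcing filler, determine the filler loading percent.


Filler % = filler / (rubber + filler) * 100
= 37.1 / (100 + 37.1) * 100
= 37.1 / 137.1 * 100
= 27.06%

27.06%


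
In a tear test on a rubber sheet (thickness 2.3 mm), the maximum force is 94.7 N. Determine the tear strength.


Tear strength = force / thickness
= 94.7 / 2.3
= 41.17 N/mm

41.17 N/mm


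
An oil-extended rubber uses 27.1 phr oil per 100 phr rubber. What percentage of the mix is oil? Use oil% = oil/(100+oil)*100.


Oil % = oil / (100 + oil) * 100
= 27.1 / (100 + 27.1) * 100
= 27.1 / 127.1 * 100
= 21.32%

21.32%


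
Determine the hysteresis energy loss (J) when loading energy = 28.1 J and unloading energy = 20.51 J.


Hysteresis loss = loading - unloading
= 28.1 - 20.51
= 7.59 J

7.59 J


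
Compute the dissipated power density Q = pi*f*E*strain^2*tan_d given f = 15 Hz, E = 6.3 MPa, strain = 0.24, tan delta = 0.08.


Q = pi * f * E * strain^2 * tan_d
= pi * 15 * 6.3 * 0.24^2 * 0.08
= pi * 15 * 6.3 * 0.0576 * 0.08
= 1.3680

Q = 1.3680


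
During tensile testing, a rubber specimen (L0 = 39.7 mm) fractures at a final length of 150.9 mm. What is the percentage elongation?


Elongation = (Lf - L0) / L0 * 100
= (150.9 - 39.7) / 39.7 * 100
= 111.2 / 39.7 * 100
= 280.1%

280.1%


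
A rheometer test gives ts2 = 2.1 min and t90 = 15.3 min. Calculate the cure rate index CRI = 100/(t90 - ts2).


CRI = 100 / (t90 - ts2)
= 100 / (15.3 - 2.1)
= 100 / 13.2
= 7.58 min^-1

7.58 min^-1


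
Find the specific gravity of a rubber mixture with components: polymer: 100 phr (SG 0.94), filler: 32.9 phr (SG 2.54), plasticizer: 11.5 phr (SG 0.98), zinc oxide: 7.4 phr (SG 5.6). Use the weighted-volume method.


Sum of weights = 151.8
Volume contributions:
  polymer: 100/0.94 = 106.3830
  filler: 32.9/2.54 = 12.9528
  plasticizer: 11.5/0.98 = 11.7347
  zinc oxide: 7.4/5.6 = 1.3214
Sum of volumes = 132.3919
SG = 151.8 / 132.3919 = 1.147

SG = 1.147


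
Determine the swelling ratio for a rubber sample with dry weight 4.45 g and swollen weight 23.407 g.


Q = W_swollen / W_dry
Q = 23.407 / 4.45
Q = 5.26

Q = 5.26


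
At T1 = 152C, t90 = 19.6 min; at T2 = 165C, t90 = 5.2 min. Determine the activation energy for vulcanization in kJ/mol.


T1 = 425.15 K, T2 = 438.15 K
1/T1 - 1/T2 = 6.9788e-05
ln(t1/t2) = ln(19.6/5.2) = 1.3269
Ea = 8.314 * 1.3269 / 6.9788e-05 = 158073.9662 J/mol
Ea = 158.07 kJ/mol

158.07 kJ/mol


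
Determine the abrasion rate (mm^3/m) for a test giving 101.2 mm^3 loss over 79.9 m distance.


Rate = volume_loss / distance
= 101.2 / 79.9
= 1.267 mm^3/m

1.267 mm^3/m


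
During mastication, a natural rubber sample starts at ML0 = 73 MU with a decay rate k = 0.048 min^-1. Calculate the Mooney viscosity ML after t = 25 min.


ML = ML0 * exp(-k * t)
ML = 73 * exp(-0.048 * 25)
ML = 73 * 0.3012
ML = 21.99 MU

21.99 MU


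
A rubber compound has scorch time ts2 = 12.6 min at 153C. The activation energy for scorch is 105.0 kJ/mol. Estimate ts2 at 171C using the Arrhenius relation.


Convert temperatures: T1 = 153 + 273.15 = 426.15 K, T2 = 171 + 273.15 = 444.15 K
ts2_new = 12.6 * exp(105000 / 8.314 * (1/444.15 - 1/426.15))
1/T2 - 1/T1 = -9.5100e-05
ts2_new = 3.79 min

3.79 min


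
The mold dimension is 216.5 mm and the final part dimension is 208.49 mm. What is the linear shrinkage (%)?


Shrinkage = (mold - part) / mold * 100
= (216.5 - 208.49) / 216.5 * 100
= 8.01 / 216.5 * 100
= 3.7%

3.7%


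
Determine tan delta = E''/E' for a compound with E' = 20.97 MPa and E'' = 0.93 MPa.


tan delta = E'' / E'
= 0.93 / 20.97
= 0.0443

tan delta = 0.0443


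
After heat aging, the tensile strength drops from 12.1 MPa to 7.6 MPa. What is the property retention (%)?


Retention = aged / original * 100
= 7.6 / 12.1 * 100
= 62.8%

62.8%


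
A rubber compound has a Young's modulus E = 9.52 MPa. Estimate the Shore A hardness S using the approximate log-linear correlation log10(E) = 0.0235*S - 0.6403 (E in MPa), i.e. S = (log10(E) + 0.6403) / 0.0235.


log10(E) = 0.0235*S - 0.6403  =>  S = (log10(E) + 0.6403) / 0.0235
log10(9.52) = 0.978637
S = (0.978637 + 0.6403) / 0.0235 = 1.618937 / 0.0235
S = 68.9

Shore A = 68.9


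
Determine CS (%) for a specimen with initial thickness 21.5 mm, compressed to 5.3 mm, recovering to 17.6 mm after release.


CS = (t0 - recovered) / (t0 - ts) * 100
= (21.5 - 17.6) / (21.5 - 5.3) * 100
= 3.9 / 16.2 * 100
= 24.1%

24.1%


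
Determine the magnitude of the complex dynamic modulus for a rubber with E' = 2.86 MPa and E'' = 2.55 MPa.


|E*| = sqrt(E'^2 + E''^2)
= sqrt(2.86^2 + 2.55^2)
= sqrt(8.1796 + 6.5025)
= 3.832 MPa

3.832 MPa


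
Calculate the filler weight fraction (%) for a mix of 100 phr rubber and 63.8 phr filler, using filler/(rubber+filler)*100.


Filler % = filler / (rubber + filler) * 100
= 63.8 / (100 + 63.8) * 100
= 63.8 / 163.8 * 100
= 38.95%

38.95%


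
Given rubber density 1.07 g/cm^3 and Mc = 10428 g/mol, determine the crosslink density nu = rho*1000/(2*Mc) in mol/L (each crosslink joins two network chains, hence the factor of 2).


nu = rho * 1000 / (2 * Mc)
nu = 1.07 * 1000 / (2 * 10428)
nu = 1070.0 / 20856
nu = 0.0513 mol/L

0.0513 mol/L


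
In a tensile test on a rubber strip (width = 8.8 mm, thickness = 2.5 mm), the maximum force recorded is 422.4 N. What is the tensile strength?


Area = width * thickness = 8.8 * 2.5 = 22.0 mm^2
TS = force / area = 422.4 / 22.0 = 19.2 MPa

19.2 MPa


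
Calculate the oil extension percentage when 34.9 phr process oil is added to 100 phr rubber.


Oil % = oil / (100 + oil) * 100
= 34.9 / (100 + 34.9) * 100
= 34.9 / 134.9 * 100
= 25.87%

25.87%


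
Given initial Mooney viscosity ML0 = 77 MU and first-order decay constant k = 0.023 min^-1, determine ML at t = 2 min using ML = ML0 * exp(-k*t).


ML = ML0 * exp(-k * t)
ML = 77 * exp(-0.023 * 2)
ML = 77 * 0.9550
ML = 73.54 MU

73.54 MU


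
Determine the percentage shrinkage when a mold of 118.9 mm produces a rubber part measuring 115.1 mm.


Shrinkage = (mold - part) / mold * 100
= (118.9 - 115.1) / 118.9 * 100
= 3.8 / 118.9 * 100
= 3.2%

3.2%


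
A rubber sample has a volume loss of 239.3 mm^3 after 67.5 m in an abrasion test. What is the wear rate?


Rate = volume_loss / distance
= 239.3 / 67.5
= 3.545 mm^3/m

3.545 mm^3/m


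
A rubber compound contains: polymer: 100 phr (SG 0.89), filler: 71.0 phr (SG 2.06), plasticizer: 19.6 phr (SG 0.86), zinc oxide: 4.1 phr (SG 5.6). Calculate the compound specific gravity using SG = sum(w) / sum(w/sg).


Sum of weights = 194.7
Volume contributions:
  polymer: 100/0.89 = 112.3596
  filler: 71.0/2.06 = 34.4660
  plasticizer: 19.6/0.86 = 22.7907
  zinc oxide: 4.1/5.6 = 0.7321
Sum of volumes = 170.3484
SG = 194.7 / 170.3484 = 1.143

SG = 1.143


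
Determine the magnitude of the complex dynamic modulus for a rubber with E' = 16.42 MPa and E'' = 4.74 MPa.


|E*| = sqrt(E'^2 + E''^2)
= sqrt(16.42^2 + 4.74^2)
= sqrt(269.6164 + 22.4676)
= 17.09 MPa

17.09 MPa


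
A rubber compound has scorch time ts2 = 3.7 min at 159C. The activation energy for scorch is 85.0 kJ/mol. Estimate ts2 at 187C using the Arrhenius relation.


Convert temperatures: T1 = 159 + 273.15 = 432.15 K, T2 = 187 + 273.15 = 460.15 K
ts2_new = 3.7 * exp(85000 / 8.314 * (1/460.15 - 1/432.15))
1/T2 - 1/T1 = -1.4081e-04
ts2_new = 0.88 min

0.88 min


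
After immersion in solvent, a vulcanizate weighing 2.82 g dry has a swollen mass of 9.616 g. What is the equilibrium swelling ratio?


Q = W_swollen / W_dry
Q = 9.616 / 2.82
Q = 3.41

Q = 3.41


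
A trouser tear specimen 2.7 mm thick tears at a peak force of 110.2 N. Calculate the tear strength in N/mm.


Tear strength = force / thickness
= 110.2 / 2.7
= 40.81 N/mm

40.81 N/mm


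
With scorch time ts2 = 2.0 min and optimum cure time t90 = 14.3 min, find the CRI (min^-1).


CRI = 100 / (t90 - ts2)
= 100 / (14.3 - 2.0)
= 100 / 12.3
= 8.13 min^-1

8.13 min^-1


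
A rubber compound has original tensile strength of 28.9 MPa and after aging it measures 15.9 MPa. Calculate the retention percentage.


Retention = aged / original * 100
= 15.9 / 28.9 * 100
= 55.0%

55.0%


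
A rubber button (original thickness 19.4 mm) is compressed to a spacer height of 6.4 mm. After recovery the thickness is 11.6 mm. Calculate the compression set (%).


CS = (t0 - recovered) / (t0 - ts) * 100
= (19.4 - 11.6) / (19.4 - 6.4) * 100
= 7.8 / 13.0 * 100
= 60.0%

60.0%


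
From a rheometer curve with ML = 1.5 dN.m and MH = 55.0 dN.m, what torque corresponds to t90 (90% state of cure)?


M90 = ML + 0.9 * (MH - ML)
M90 = 1.5 + 0.9 * (55.0 - 1.5)
M90 = 1.5 + 0.9 * 53.5
M90 = 49.65 dN.m

49.65 dN.m


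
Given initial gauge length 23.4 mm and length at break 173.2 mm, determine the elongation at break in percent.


Elongation = (Lf - L0) / L0 * 100
= (173.2 - 23.4) / 23.4 * 100
= 149.8 / 23.4 * 100
= 640.2%

640.2%


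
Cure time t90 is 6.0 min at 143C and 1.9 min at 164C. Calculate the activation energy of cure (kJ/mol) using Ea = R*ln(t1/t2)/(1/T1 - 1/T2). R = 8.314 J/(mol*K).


T1 = 416.15 K, T2 = 437.15 K
1/T1 - 1/T2 = 1.1544e-04
ln(t1/t2) = ln(6.0/1.9) = 1.1499
Ea = 8.314 * 1.1499 / 1.1544e-04 = 82819.6307 J/mol
Ea = 82.82 kJ/mol

82.82 kJ/mol


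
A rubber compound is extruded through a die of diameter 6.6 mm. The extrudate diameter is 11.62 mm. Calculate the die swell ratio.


Die swell ratio = D_extrudate / D_die
= 11.62 / 6.6
= 1.761

Die swell = 1.761


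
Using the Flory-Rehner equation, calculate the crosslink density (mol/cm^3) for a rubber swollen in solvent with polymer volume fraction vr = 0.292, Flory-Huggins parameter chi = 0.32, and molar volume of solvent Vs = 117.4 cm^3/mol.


ln(1 - vr) = ln(1 - 0.292) = -0.3453
Numerator = -((-0.3453) + 0.292 + 0.32 * 0.292^2) = 0.0260
Denominator = 117.4 * (0.292^(1/3) - 0.292/2) = 60.7461
nu = 0.0260 / 60.7461 = 4.2845e-04 mol/cm^3

4.2845e-04 mol/cm^3


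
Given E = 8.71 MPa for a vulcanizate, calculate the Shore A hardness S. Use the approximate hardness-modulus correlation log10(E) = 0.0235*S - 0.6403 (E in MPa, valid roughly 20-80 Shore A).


log10(E) = 0.0235*S - 0.6403  =>  S = (log10(E) + 0.6403) / 0.0235
log10(8.71) = 0.940018
S = (0.940018 + 0.6403) / 0.0235 = 1.580318 / 0.0235
S = 67.2

Shore A = 67.2


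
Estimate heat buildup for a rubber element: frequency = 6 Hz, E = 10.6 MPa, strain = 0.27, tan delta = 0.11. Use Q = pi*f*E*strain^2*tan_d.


Q = pi * f * E * strain^2 * tan_d
= pi * 6 * 10.6 * 0.27^2 * 0.11
= pi * 6 * 10.6 * 0.0729 * 0.11
= 1.6022

Q = 1.6022


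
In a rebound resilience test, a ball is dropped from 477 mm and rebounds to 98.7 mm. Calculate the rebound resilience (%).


Resilience = h_rebound / h_drop * 100
= 98.7 / 477 * 100
= 20.7%

20.7%


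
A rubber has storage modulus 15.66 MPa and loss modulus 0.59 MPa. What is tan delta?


tan delta = E'' / E'
= 0.59 / 15.66
= 0.0377

tan delta = 0.0377


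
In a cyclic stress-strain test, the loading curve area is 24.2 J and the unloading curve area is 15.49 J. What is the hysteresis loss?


Hysteresis loss = loading - unloading
= 24.2 - 15.49
= 8.71 J

8.71 J


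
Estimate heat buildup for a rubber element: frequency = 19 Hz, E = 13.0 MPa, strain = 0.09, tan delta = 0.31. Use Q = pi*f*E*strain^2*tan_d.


Q = pi * f * E * strain^2 * tan_d
= pi * 19 * 13.0 * 0.09^2 * 0.31
= pi * 19 * 13.0 * 0.0081 * 0.31
= 1.9485

Q = 1.9485


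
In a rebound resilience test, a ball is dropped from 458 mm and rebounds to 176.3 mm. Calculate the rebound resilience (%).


Resilience = h_rebound / h_drop * 100
= 176.3 / 458 * 100
= 38.5%

38.5%


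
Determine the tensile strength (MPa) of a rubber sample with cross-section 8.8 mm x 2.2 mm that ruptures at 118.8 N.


Area = width * thickness = 8.8 * 2.2 = 19.36 mm^2
TS = force / area = 118.8 / 19.36 = 6.14 MPa

6.14 MPa


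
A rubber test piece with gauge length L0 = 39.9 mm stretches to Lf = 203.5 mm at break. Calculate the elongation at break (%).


Elongation = (Lf - L0) / L0 * 100
= (203.5 - 39.9) / 39.9 * 100
= 163.6 / 39.9 * 100
= 410.0%

410.0%


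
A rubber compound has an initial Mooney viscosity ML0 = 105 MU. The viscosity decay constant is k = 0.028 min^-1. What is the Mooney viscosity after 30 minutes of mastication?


ML = ML0 * exp(-k * t)
ML = 105 * exp(-0.028 * 30)
ML = 105 * 0.4317
ML = 45.33 MU

45.33 MU


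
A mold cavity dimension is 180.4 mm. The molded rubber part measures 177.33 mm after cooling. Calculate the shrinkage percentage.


Shrinkage = (mold - part) / mold * 100
= (180.4 - 177.33) / 180.4 * 100
= 3.07 / 180.4 * 100
= 1.7%

1.7%


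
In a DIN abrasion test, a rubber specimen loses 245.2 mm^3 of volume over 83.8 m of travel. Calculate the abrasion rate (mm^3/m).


Rate = volume_loss / distance
= 245.2 / 83.8
= 2.926 mm^3/m

2.926 mm^3/m


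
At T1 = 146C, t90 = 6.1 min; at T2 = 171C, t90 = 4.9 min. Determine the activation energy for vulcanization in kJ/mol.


T1 = 419.15 K, T2 = 444.15 K
1/T1 - 1/T2 = 1.3429e-04
ln(t1/t2) = ln(6.1/4.9) = 0.2191
Ea = 8.314 * 0.2191 / 1.3429e-04 = 13561.8668 J/mol
Ea = 13.56 kJ/mol

13.56 kJ/mol


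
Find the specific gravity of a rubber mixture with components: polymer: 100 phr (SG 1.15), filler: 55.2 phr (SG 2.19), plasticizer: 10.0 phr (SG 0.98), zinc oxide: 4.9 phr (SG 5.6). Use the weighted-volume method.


Sum of weights = 170.1
Volume contributions:
  polymer: 100/1.15 = 86.9565
  filler: 55.2/2.19 = 25.2055
  plasticizer: 10.0/0.98 = 10.2041
  zinc oxide: 4.9/5.6 = 0.8750
Sum of volumes = 123.2411
SG = 170.1 / 123.2411 = 1.38

SG = 1.38


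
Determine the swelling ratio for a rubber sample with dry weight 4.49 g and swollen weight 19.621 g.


Q = W_swollen / W_dry
Q = 19.621 / 4.49
Q = 4.37

Q = 4.37


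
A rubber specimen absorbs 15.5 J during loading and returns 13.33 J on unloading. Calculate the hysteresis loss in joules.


Hysteresis loss = loading - unloading
= 15.5 - 13.33
= 2.17 J

2.17 J


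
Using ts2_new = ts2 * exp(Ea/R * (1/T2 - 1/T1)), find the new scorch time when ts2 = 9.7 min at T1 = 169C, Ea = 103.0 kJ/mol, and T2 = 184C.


Convert temperatures: T1 = 169 + 273.15 = 442.15 K, T2 = 184 + 273.15 = 457.15 K
ts2_new = 9.7 * exp(103000 / 8.314 * (1/457.15 - 1/442.15))
1/T2 - 1/T1 = -7.4210e-05
ts2_new = 3.87 min

3.87 min


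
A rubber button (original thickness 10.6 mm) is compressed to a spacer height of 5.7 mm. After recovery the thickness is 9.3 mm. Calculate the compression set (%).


CS = (t0 - recovered) / (t0 - ts) * 100
= (10.6 - 9.3) / (10.6 - 5.7) * 100
= 1.3 / 4.9 * 100
= 26.5%

26.5%


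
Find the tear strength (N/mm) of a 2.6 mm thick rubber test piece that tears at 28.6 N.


Tear strength = force / thickness
= 28.6 / 2.6
= 11.0 N/mm

11.0 N/mm


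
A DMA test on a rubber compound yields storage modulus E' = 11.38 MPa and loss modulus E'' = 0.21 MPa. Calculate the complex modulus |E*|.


|E*| = sqrt(E'^2 + E''^2)
= sqrt(11.38^2 + 0.21^2)
= sqrt(129.5044 + 0.0441)
= 11.382 MPa

11.382 MPa


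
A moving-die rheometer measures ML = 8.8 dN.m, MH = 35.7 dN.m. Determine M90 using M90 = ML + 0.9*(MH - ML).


M90 = ML + 0.9 * (MH - ML)
M90 = 8.8 + 0.9 * (35.7 - 8.8)
M90 = 8.8 + 0.9 * 26.9
M90 = 33.01 dN.m

33.01 dN.m


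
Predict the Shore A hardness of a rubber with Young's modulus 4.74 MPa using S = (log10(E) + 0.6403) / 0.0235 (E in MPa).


log10(E) = 0.0235*S - 0.6403  =>  S = (log10(E) + 0.6403) / 0.0235
log10(4.74) = 0.675778
S = (0.675778 + 0.6403) / 0.0235 = 1.316078 / 0.0235
S = 56.0

Shore A = 56.0


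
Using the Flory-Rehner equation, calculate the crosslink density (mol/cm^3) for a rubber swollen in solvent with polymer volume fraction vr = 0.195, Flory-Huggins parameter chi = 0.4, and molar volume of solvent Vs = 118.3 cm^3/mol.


ln(1 - vr) = ln(1 - 0.195) = -0.2169
Numerator = -((-0.2169) + 0.195 + 0.4 * 0.195^2) = 0.0067
Denominator = 118.3 * (0.195^(1/3) - 0.195/2) = 57.0666
nu = 0.0067 / 57.0666 = 1.1746e-04 mol/cm^3

1.1746e-04 mol/cm^3


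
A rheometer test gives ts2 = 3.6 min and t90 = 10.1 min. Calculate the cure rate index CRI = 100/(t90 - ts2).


CRI = 100 / (t90 - ts2)
= 100 / (10.1 - 3.6)
= 100 / 6.5
= 15.38 min^-1

15.38 min^-1


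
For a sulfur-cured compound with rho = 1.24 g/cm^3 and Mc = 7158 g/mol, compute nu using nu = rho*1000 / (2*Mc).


nu = rho * 1000 / (2 * Mc)
nu = 1.24 * 1000 / (2 * 7158)
nu = 1240.0 / 14316
nu = 0.0866 mol/L

0.0866 mol/L


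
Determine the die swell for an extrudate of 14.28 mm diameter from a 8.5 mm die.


Die swell ratio = D_extrudate / D_die
= 14.28 / 8.5
= 1.68

Die swell = 1.68


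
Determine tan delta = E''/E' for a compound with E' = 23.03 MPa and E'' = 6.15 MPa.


tan delta = E'' / E'
= 6.15 / 23.03
= 0.267

tan delta = 0.267


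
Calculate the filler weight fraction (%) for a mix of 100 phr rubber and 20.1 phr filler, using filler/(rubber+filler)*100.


Filler % = filler / (rubber + filler) * 100
= 20.1 / (100 + 20.1) * 100
= 20.1 / 120.1 * 100
= 16.74%

16.74%


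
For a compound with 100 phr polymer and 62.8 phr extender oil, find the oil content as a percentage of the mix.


Oil % = oil / (100 + oil) * 100
= 62.8 / (100 + 62.8) * 100
= 62.8 / 162.8 * 100
= 38.57%

38.57%


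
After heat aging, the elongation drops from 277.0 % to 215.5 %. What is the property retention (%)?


Retention = aged / original * 100
= 215.5 / 277.0 * 100
= 77.8%

77.8%


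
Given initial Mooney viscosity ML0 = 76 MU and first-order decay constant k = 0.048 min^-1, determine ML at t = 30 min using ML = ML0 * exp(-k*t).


ML = ML0 * exp(-k * t)
ML = 76 * exp(-0.048 * 30)
ML = 76 * 0.2369
ML = 18.01 MU

18.01 MU


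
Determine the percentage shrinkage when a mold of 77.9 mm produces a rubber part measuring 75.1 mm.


Shrinkage = (mold - part) / mold * 100
= (77.9 - 75.1) / 77.9 * 100
= 2.8 / 77.9 * 100
= 3.59%

3.59%


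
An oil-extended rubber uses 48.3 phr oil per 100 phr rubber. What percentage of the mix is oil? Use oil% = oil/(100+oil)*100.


Oil % = oil / (100 + oil) * 100
= 48.3 / (100 + 48.3) * 100
= 48.3 / 148.3 * 100
= 32.57%

32.57%


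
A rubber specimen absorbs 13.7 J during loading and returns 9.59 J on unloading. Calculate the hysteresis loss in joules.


Hysteresis loss = loading - unloading
= 13.7 - 9.59
= 4.11 J

4.11 J


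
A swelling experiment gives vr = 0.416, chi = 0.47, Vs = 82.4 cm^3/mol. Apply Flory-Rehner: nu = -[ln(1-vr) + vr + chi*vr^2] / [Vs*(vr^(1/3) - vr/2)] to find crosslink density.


ln(1 - vr) = ln(1 - 0.416) = -0.5379
Numerator = -((-0.5379) + 0.416 + 0.47 * 0.416^2) = 0.0405
Denominator = 82.4 * (0.416^(1/3) - 0.416/2) = 44.3726
nu = 0.0405 / 44.3726 = 9.1313e-04 mol/cm^3

9.1313e-04 mol/cm^3


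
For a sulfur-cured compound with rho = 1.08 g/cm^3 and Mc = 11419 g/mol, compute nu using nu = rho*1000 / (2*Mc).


nu = rho * 1000 / (2 * Mc)
nu = 1.08 * 1000 / (2 * 11419)
nu = 1080.0 / 22838
nu = 0.0473 mol/L

0.0473 mol/L


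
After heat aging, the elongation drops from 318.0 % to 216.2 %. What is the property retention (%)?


Retention = aged / original * 100
= 216.2 / 318.0 * 100
= 68.0%

68.0%


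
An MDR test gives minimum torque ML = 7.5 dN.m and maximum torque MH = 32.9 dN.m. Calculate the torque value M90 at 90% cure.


M90 = ML + 0.9 * (MH - ML)
M90 = 7.5 + 0.9 * (32.9 - 7.5)
M90 = 7.5 + 0.9 * 25.4
M90 = 30.36 dN.m

30.36 dN.m


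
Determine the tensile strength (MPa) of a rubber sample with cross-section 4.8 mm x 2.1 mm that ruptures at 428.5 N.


Area = width * thickness = 4.8 * 2.1 = 10.08 mm^2
TS = force / area = 428.5 / 10.08 = 42.51 MPa

42.51 MPa


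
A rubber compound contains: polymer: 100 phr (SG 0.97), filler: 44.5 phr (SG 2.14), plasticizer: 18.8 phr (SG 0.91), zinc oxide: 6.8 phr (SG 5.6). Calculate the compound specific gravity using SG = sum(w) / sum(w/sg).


Sum of weights = 170.1
Volume contributions:
  polymer: 100/0.97 = 103.0928
  filler: 44.5/2.14 = 20.7944
  plasticizer: 18.8/0.91 = 20.6593
  zinc oxide: 6.8/5.6 = 1.2143
Sum of volumes = 145.7608
SG = 170.1 / 145.7608 = 1.167

SG = 1.167


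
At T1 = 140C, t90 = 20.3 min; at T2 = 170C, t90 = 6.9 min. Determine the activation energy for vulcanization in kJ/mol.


T1 = 413.15 K, T2 = 443.15 K
1/T1 - 1/T2 = 1.6386e-04
ln(t1/t2) = ln(20.3/6.9) = 1.0791
Ea = 8.314 * 1.0791 / 1.6386e-04 = 54753.1056 J/mol
Ea = 54.75 kJ/mol

54.75 kJ/mol


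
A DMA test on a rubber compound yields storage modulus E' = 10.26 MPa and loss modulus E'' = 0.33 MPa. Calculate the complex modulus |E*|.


|E*| = sqrt(E'^2 + E''^2)
= sqrt(10.26^2 + 0.33^2)
= sqrt(105.2676 + 0.1089)
= 10.265 MPa

10.265 MPa


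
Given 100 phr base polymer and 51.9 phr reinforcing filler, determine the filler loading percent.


Filler % = filler / (rubber + filler) * 100
= 51.9 / (100 + 51.9) * 100
= 51.9 / 151.9 * 100
= 34.17%

34.17%


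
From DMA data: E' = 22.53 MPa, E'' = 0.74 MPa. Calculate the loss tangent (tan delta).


tan delta = E'' / E'
= 0.74 / 22.53
= 0.0328

tan delta = 0.0328


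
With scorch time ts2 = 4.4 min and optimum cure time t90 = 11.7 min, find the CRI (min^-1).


CRI = 100 / (t90 - ts2)
= 100 / (11.7 - 4.4)
= 100 / 7.3
= 13.7 min^-1

13.7 min^-1


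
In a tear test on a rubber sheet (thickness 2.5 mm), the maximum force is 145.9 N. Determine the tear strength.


Tear strength = force / thickness
= 145.9 / 2.5
= 58.36 N/mm

58.36 N/mm


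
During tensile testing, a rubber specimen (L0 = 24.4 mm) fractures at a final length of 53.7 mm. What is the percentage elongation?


Elongation = (Lf - L0) / L0 * 100
= (53.7 - 24.4) / 24.4 * 100
= 29.3 / 24.4 * 100
= 120.1%

120.1%


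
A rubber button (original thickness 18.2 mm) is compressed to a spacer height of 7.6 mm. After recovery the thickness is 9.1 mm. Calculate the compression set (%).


CS = (t0 - recovered) / (t0 - ts) * 100
= (18.2 - 9.1) / (18.2 - 7.6) * 100
= 9.1 / 10.6 * 100
= 85.8%

85.8%


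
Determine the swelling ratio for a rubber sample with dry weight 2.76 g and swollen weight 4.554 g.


Q = W_swollen / W_dry
Q = 4.554 / 2.76
Q = 1.65

Q = 1.65


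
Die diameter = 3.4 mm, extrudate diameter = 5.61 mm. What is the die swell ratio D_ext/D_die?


Die swell ratio = D_extrudate / D_die
= 5.61 / 3.4
= 1.65

Die swell = 1.65


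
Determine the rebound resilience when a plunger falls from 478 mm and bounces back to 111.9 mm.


Resilience = h_rebound / h_drop * 100
= 111.9 / 478 * 100
= 23.4%

23.4%


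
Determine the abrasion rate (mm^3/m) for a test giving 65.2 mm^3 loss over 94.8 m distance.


Rate = volume_loss / distance
= 65.2 / 94.8
= 0.688 mm^3/m

0.688 mm^3/m


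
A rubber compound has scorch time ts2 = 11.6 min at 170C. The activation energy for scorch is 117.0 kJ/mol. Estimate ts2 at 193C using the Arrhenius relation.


Convert temperatures: T1 = 170 + 273.15 = 443.15 K, T2 = 193 + 273.15 = 466.15 K
ts2_new = 11.6 * exp(117000 / 8.314 * (1/466.15 - 1/443.15))
1/T2 - 1/T1 = -1.1134e-04
ts2_new = 2.42 min

2.42 min


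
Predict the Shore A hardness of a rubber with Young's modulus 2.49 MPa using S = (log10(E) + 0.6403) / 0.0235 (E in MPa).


log10(E) = 0.0235*S - 0.6403  =>  S = (log10(E) + 0.6403) / 0.0235
log10(2.49) = 0.396199
S = (0.396199 + 0.6403) / 0.0235 = 1.036499 / 0.0235
S = 44.1

Shore A = 44.1


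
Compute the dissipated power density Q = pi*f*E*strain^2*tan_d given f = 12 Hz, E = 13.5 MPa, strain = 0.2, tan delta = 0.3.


Q = pi * f * E * strain^2 * tan_d
= pi * 12 * 13.5 * 0.2^2 * 0.3
= pi * 12 * 13.5 * 0.0400 * 0.3
= 6.1073

Q = 6.1073


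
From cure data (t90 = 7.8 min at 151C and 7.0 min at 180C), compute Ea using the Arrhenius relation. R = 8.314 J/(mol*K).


T1 = 424.15 K, T2 = 453.15 K
1/T1 - 1/T2 = 1.5088e-04
ln(t1/t2) = ln(7.8/7.0) = 0.1082
Ea = 8.314 * 0.1082 / 1.5088e-04 = 5962.8689 J/mol
Ea = 5.96 kJ/mol

5.96 kJ/mol


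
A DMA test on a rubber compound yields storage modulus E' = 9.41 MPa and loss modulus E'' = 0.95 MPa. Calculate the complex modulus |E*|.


|E*| = sqrt(E'^2 + E''^2)
= sqrt(9.41^2 + 0.95^2)
= sqrt(88.5481 + 0.9025)
= 9.458 MPa

9.458 MPa


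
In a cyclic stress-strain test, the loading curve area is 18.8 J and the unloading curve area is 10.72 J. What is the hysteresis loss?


Hysteresis loss = loading - unloading
= 18.8 - 10.72
= 8.08 J

8.08 J


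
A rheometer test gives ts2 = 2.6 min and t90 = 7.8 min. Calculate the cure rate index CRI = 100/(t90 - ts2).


CRI = 100 / (t90 - ts2)
= 100 / (7.8 - 2.6)
= 100 / 5.2
= 19.23 min^-1

19.23 min^-1


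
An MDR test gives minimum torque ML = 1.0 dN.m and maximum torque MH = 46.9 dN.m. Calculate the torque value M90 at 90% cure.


M90 = ML + 0.9 * (MH - ML)
M90 = 1.0 + 0.9 * (46.9 - 1.0)
M90 = 1.0 + 0.9 * 45.9
M90 = 42.31 dN.m

42.31 dN.m


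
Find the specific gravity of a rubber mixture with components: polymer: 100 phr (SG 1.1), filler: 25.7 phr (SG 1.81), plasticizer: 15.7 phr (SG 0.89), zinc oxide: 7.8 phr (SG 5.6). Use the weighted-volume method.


Sum of weights = 149.2
Volume contributions:
  polymer: 100/1.1 = 90.9091
  filler: 25.7/1.81 = 14.1989
  plasticizer: 15.7/0.89 = 17.6404
  zinc oxide: 7.8/5.6 = 1.3929
Sum of volumes = 124.1413
SG = 149.2 / 124.1413 = 1.202

SG = 1.202


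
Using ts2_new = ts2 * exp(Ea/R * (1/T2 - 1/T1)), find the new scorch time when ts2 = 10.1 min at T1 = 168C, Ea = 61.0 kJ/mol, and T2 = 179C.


Convert temperatures: T1 = 168 + 273.15 = 441.15 K, T2 = 179 + 273.15 = 452.15 K
ts2_new = 10.1 * exp(61000 / 8.314 * (1/452.15 - 1/441.15))
1/T2 - 1/T1 = -5.5147e-05
ts2_new = 6.74 min

6.74 min


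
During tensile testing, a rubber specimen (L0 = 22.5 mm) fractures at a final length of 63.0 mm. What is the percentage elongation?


Elongation = (Lf - L0) / L0 * 100
= (63.0 - 22.5) / 22.5 * 100
= 40.5 / 22.5 * 100
= 180.0%

180.0%


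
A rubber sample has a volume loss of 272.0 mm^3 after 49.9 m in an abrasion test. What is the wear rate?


Rate = volume_loss / distance
= 272.0 / 49.9
= 5.451 mm^3/m

5.451 mm^3/m


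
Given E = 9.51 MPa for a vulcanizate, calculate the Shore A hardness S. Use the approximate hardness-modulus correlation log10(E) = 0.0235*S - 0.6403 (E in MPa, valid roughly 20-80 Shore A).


log10(E) = 0.0235*S - 0.6403  =>  S = (log10(E) + 0.6403) / 0.0235
log10(9.51) = 0.978181
S = (0.978181 + 0.6403) / 0.0235 = 1.618481 / 0.0235
S = 68.9

Shore A = 68.9


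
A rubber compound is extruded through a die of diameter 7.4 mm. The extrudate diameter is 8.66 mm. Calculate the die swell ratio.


Die swell ratio = D_extrudate / D_die
= 8.66 / 7.4
= 1.17

Die swell = 1.17


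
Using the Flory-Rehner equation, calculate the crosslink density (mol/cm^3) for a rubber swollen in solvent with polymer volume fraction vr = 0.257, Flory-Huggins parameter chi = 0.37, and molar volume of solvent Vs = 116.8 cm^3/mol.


ln(1 - vr) = ln(1 - 0.257) = -0.2971
Numerator = -((-0.2971) + 0.257 + 0.37 * 0.257^2) = 0.0156
Denominator = 116.8 * (0.257^(1/3) - 0.257/2) = 59.2510
nu = 0.0156 / 59.2510 = 2.6364e-04 mol/cm^3

2.6364e-04 mol/cm^3


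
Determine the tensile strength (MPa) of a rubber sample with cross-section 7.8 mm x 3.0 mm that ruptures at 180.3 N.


Area = width * thickness = 7.8 * 3.0 = 23.4 mm^2
TS = force / area = 180.3 / 23.4 = 7.71 MPa

7.71 MPa


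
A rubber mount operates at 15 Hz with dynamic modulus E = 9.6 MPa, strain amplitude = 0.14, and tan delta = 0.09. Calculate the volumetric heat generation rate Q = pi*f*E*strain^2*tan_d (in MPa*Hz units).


Q = pi * f * E * strain^2 * tan_d
= pi * 15 * 9.6 * 0.14^2 * 0.09
= pi * 15 * 9.6 * 0.0196 * 0.09
= 0.7980

Q = 0.7980


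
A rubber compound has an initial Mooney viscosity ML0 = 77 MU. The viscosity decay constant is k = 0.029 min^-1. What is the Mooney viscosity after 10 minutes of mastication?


ML = ML0 * exp(-k * t)
ML = 77 * exp(-0.029 * 10)
ML = 77 * 0.7483
ML = 57.62 MU

57.62 MU


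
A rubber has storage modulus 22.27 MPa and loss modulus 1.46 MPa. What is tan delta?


tan delta = E'' / E'
= 1.46 / 22.27
= 0.0656

tan delta = 0.0656


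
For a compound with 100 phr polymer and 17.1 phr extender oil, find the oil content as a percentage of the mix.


Oil % = oil / (100 + oil) * 100
= 17.1 / (100 + 17.1) * 100
= 17.1 / 117.1 * 100
= 14.6%

14.6%


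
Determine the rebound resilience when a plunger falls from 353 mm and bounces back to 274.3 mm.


Resilience = h_rebound / h_drop * 100
= 274.3 / 353 * 100
= 77.7%

77.7%


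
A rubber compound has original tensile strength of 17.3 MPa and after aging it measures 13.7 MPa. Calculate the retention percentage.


Retention = aged / original * 100
= 13.7 / 17.3 * 100
= 79.2%

79.2%


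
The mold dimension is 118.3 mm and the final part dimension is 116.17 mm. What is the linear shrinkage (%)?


Shrinkage = (mold - part) / mold * 100
= (118.3 - 116.17) / 118.3 * 100
= 2.13 / 118.3 * 100
= 1.8%

1.8%


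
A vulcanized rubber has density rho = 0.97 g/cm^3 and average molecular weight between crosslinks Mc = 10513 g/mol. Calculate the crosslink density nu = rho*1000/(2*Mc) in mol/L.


nu = rho * 1000 / (2 * Mc)
nu = 0.97 * 1000 / (2 * 10513)
nu = 970.0 / 21026
nu = 0.0461 mol/L

0.0461 mol/L


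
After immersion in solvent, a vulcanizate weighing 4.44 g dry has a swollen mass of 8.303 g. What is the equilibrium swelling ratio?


Q = W_swollen / W_dry
Q = 8.303 / 4.44
Q = 1.87

Q = 1.87


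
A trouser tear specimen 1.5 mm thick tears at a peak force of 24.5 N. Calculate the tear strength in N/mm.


Tear strength = force / thickness
= 24.5 / 1.5
= 16.33 N/mm

16.33 N/mm


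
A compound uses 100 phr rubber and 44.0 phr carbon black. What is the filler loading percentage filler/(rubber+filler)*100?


Filler % = filler / (rubber + filler) * 100
= 44.0 / (100 + 44.0) * 100
= 44.0 / 144.0 * 100
= 30.56%

30.56%


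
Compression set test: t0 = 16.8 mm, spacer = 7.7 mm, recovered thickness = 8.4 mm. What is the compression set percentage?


CS = (t0 - recovered) / (t0 - ts) * 100
= (16.8 - 8.4) / (16.8 - 7.7) * 100
= 8.4 / 9.1 * 100
= 92.3%

92.3%


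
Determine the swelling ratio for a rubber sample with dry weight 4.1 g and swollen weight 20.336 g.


Q = W_swollen / W_dry
Q = 20.336 / 4.1
Q = 4.96

Q = 4.96


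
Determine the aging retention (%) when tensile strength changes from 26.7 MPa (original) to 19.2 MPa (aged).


Retention = aged / original * 100
= 19.2 / 26.7 * 100
= 71.9%

71.9%


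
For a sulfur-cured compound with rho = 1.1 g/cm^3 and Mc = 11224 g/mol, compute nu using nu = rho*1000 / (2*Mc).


nu = rho * 1000 / (2 * Mc)
nu = 1.1 * 1000 / (2 * 11224)
nu = 1100.0 / 22448
nu = 0.0490 mol/L

0.0490 mol/L
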